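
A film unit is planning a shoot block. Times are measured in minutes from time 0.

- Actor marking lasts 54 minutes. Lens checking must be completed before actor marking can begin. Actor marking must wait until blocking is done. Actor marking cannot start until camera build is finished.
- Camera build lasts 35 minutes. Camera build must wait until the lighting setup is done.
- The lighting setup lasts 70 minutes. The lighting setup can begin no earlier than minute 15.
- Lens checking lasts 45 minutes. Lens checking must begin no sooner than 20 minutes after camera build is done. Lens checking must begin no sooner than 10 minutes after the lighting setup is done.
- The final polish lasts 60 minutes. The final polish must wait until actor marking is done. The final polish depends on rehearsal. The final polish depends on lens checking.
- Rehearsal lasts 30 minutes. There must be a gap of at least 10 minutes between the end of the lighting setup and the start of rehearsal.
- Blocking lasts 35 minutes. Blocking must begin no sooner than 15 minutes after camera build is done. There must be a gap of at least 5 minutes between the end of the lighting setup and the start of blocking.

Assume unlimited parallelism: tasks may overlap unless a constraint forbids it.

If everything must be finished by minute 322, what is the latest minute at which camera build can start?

108

The final polish must finish by minute 322; it takes 60 minutes, so it must start by 322 − 60 = minute 262.
Actor marking has to be done before the final polish (must start by minute 262). That means finishing by minute 262, i.e. starting by 262 − 54 = minute 208.
Lens checking feeds actor marking (must start by minute 208); the final polish (must start by minute 262). Taking the minimum, lens checking must finish by minute 208 and start by 208 − 45 = minute 163.
Since actor marking (must start by minute 208) depends on it, blocking must finish by minute 208. Backing off its 35-minute duration gives a latest start of minute 173.
Camera build has several dependents: lens checking (must start by minute 163, minus 20-minute gap → minute 143); blocking (must start by minute 173, minus 15-minute gap → minute 158); actor marking (must start by minute 208). The earliest of those limits is minute 143, so camera build must start by 143 − 35 = minute 108.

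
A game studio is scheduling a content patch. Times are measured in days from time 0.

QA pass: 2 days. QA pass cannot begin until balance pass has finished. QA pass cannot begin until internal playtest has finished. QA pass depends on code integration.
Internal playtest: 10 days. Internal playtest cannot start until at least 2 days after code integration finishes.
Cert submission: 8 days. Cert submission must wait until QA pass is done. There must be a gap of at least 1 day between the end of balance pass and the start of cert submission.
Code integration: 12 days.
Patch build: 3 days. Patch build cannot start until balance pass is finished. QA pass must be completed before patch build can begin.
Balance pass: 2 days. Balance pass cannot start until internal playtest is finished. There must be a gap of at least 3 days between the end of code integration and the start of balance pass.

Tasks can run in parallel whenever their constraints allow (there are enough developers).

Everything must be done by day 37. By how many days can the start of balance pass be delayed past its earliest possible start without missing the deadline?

1

Code integration can start immediately at day 0; it finishes at day 12.
Internal playtest waits on code integration (finishes day 12, plus 2-day gap → day 14), so it starts at day 14 and finishes at 14 + 10 = day 24.
Balance pass needs all of internal playtest (finishes day 24); code integration (finishes day 12, plus 3-day gap → day 15). That puts its earliest start at day 24; it finishes at 24 + 2 = day 26.

Working backward from the deadline:
Nothing follows cert submission; the deadline of day 37 is its only limit. It must start by 37 − 8 = day 29.
Nothing follows patch build; the deadline of day 37 is its only limit. It must start by 37 − 3 = day 34.
QA pass must finish in time for cert submission (must start by day 29); patch build (must start by day 34). The tightest is day 29, so QA pass must start by 29 − 2 = day 27.
Balance pass has several dependents: QA pass (must start by day 27); cert submission (must start by day 29, minus 1-day gap → day 28); patch build (must start by day 34). The earliest of those limits is day 27, so balance pass must start by 27 − 2 = day 25.
So balance pass can start as early as day 24 and as late as day 25, giving 25 − 24 = 1 day of slack.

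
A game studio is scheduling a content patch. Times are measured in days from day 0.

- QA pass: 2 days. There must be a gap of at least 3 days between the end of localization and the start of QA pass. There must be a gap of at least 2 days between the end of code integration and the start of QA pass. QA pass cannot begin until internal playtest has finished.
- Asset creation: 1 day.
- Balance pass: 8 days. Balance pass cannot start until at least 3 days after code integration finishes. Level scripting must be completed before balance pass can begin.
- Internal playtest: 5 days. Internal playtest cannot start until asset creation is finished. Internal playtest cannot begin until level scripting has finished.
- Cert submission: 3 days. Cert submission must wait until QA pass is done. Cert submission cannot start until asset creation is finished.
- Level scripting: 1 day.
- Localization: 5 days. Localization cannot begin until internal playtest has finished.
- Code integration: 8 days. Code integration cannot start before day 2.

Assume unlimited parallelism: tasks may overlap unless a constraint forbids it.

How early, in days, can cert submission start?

16

Code integration waits on its own release at day 2, so it starts at day 2 and finishes at 2 + 8 = day 10.
Level scripting can start immediately at day 0; it finishes at day 1.
Asset creation can start immediately at day 0; it finishes at day 1.
For internal playtest: asset creation (finishes day 1); level scripting (finishes day 1). Taking the maximum gives a start of day 1, and it finishes at 1 + 5 = day 6.
Localization cannot begin until internal playtest (finishes day 6). It runs from day 6 to 6 + 5 = day 11.
QA pass cannot start until localization (finishes day 11, plus 3-day gap → day 14); code integration (finishes day 10, plus 2-day gap → day 12); internal playtest (finishes day 6). The controlling bound is day 14, so QA pass finishes at 14 + 2 = day 16.
Cert submission waits on QA pass (finishes day 16); asset creation (finishes day 1). The latest of these is day 16, which is the earliest cert submission can start.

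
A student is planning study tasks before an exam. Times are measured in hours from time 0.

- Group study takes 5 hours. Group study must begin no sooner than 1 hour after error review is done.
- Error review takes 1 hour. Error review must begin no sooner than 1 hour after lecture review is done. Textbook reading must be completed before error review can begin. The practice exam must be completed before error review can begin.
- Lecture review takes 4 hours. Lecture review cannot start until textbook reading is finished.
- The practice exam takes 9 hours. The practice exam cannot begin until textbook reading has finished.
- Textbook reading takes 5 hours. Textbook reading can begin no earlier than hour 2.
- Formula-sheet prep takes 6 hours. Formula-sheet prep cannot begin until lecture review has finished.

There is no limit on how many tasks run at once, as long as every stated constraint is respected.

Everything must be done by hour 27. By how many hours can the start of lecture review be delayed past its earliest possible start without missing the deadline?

Textbook reading cannot begin until its own release at hour 2. It runs from hour 2 to 2 + 5 = hour 7.
Lecture review cannot begin until textbook reading (finishes hour 7). It runs from hour 7 to 7 + 4 = hour 11.

Working backward from the deadline:
Nothing follows group study; the deadline of hour 27 is its only limit. It must start by 27 − 5 = hour 22.
Error review must finish before group study (must start by hour 22, minus 1-hour gap → hour 21). With a 1-hour duration, error review must start by 21 − 1 = hour 20.
Formula-sheet prep must finish by hour 27; it takes 6 hours, so it must start by 27 − 6 = hour 21.
Lecture review has several dependents: error review (must start by hour 20, minus 1-hour gap → hour 19); formula-sheet prep (must start by hour 21). The earliest of those limits is hour 19, so lecture review must start by 19 − 4 = hour 15.
So lecture review can start as early as hour 7 and as late as hour 15, giving 15 − 7 = 8 hours of slack.

8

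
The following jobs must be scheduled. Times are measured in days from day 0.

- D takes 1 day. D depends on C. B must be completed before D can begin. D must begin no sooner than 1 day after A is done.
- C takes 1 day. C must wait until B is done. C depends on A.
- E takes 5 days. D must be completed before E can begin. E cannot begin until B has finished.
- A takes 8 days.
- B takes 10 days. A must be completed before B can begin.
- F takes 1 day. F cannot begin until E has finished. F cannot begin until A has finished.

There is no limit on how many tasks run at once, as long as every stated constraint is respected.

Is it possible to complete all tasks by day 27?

Yes

A can start immediately at day 0; it finishes at day 8.
B waits on A (finishes day 8), so it starts at day 8 and finishes at 8 + 10 = day 18.
C has to wait for B (finishes day 18); A (finishes day 8). The latest of these is day 18, so C runs day 18 to 18 + 1 = day 19.
For D: C (finishes day 19); B (finishes day 18); A (finishes day 8, plus 1-day gap → day 9). Taking the maximum gives a start of day 19, and it finishes at 19 + 1 = day 20.
For E: D (finishes day 20); B (finishes day 18). Taking the maximum gives a start of day 20, and it finishes at 20 + 5 = day 25.
F needs all of E (finishes day 25); A (finishes day 8). That puts its earliest start at day 25; it finishes at 25 + 1 = day 26.
Every task is finished by day 26, which is no later than the deadline of 27, so the schedule is feasible.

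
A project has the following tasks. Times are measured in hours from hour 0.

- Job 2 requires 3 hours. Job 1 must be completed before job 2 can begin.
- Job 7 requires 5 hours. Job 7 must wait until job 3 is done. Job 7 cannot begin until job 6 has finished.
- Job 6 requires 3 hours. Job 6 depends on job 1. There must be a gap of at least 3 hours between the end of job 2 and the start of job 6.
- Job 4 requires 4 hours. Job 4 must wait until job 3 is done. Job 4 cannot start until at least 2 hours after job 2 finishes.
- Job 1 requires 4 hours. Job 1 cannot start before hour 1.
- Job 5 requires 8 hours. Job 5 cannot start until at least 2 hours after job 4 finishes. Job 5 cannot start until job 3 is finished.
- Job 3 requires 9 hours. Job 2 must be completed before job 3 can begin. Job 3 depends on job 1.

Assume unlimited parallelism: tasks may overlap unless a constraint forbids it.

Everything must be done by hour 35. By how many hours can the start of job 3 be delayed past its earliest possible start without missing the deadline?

Job 1 waits on its own release at hour 1, so it starts at hour 1 and finishes at 1 + 4 = hour 5.
After job 1 (finishes hour 5), job 2 can start at hour 5 and finishes at hour 8.
Job 3 needs all of job 2 (finishes hour 8); job 1 (finishes hour 5). That puts its earliest start at hour 8; it finishes at 8 + 9 = hour 17.

Working backward from the deadline:
Job 5 has no dependents, so it just needs to finish by hour 35. Starting by 35 − 8 = hour 27 achieves that.
Job 4 must finish before job 5 (must start by hour 27, minus 2-hour gap → hour 25). With a 4-hour duration, job 4 must start by 25 − 4 = hour 21.
Nothing follows job 7; the deadline of hour 35 is its only limit. It must start by 35 − 5 = hour 30.
Job 3 feeds job 4 (must start by hour 21); job 5 (must start by hour 27); job 7 (must start by hour 30). Taking the minimum, job 3 must finish by hour 21 and start by 21 − 9 = hour 12.
So job 3 can start as early as hour 8 and as late as hour 12, giving 12 − 8 = 4 hours of slack.

4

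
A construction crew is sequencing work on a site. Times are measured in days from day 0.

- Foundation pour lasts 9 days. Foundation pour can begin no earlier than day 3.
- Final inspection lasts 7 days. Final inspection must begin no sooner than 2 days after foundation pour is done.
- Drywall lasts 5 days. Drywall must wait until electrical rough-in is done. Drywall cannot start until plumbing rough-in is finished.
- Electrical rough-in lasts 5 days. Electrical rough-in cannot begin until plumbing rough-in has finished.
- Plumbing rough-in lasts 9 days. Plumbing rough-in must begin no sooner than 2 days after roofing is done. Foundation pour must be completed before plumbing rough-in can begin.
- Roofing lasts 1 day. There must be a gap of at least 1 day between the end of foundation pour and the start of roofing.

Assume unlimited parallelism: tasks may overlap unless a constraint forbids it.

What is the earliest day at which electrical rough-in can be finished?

Foundation pour cannot begin until its own release at day 3. It runs from day 3 to 3 + 9 = day 12.
After foundation pour (finishes day 12, plus 1-day gap → day 13), roofing can start at day 13 and finishes at day 14.
Plumbing rough-in has to wait for roofing (finishes day 14, plus 2-day gap → day 16); foundation pour (finishes day 12). The latest of these is day 16, so plumbing rough-in runs day 16 to 16 + 9 = day 25.
After plumbing rough-in (finishes day 25), electrical rough-in can start at day 25 and finishes at day 30.

30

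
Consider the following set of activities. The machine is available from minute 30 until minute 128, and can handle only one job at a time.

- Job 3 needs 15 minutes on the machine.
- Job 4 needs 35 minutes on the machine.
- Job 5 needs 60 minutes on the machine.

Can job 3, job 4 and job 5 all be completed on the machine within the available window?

No

The machine window is 128 − 30 = 98 minutes.
Running back to back, the jobs need 15 + 35 + 60 = 110 minutes on the machine.
Since 110 > 98, they cannot all fit.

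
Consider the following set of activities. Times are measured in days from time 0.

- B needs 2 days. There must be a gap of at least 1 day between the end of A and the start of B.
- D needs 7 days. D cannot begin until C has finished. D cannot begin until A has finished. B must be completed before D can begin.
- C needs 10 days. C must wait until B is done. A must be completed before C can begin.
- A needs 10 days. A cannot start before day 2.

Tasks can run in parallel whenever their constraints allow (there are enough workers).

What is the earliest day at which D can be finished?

32

A cannot begin until its own release at day 2. It runs from day 2 to 2 + 10 = day 12.
B cannot begin until A (finishes day 12, plus 1-day gap → day 13). It runs from day 13 to 13 + 2 = day 15.
C needs all of B (finishes day 15); A (finishes day 12). That puts its earliest start at day 15; it finishes at 15 + 10 = day 25.
For D: C (finishes day 25); A (finishes day 12); B (finishes day 15). Taking the maximum gives a start of day 25, and it finishes at 25 + 7 = day 32.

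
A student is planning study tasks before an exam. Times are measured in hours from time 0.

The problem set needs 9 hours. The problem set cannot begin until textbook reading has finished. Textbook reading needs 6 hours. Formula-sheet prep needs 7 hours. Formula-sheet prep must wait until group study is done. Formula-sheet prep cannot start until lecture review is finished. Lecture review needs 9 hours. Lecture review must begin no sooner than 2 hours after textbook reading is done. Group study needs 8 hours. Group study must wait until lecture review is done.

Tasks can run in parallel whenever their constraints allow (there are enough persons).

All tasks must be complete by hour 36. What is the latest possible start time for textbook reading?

4

To finish by hour 36, formula-sheet prep (duration 7) must start no later than hour 29.
Group study has to be done before formula-sheet prep (must start by hour 29). That means finishing by hour 29, i.e. starting by 29 − 8 = hour 21.
Lecture review has several dependents: group study (must start by hour 21); formula-sheet prep (must start by hour 29). The earliest of those limits is hour 21, so lecture review must start by 21 − 9 = hour 12.
The problem set must finish by hour 36; it takes 9 hours, so it must start by 36 − 9 = hour 27.
Textbook reading has several dependents: lecture review (must start by hour 12, minus 2-hour gap → hour 10); the problem set (must start by hour 27). The earliest of those limits is hour 10, so textbook reading must start by 10 − 6 = hour 4.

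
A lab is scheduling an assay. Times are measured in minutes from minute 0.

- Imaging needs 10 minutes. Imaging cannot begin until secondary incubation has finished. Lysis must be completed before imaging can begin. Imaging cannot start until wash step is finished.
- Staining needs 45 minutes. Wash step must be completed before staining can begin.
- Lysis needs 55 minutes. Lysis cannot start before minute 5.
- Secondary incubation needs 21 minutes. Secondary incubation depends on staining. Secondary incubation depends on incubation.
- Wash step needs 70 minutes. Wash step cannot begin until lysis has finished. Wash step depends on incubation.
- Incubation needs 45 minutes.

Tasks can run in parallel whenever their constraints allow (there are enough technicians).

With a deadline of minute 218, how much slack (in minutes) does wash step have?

12

Incubation has no prerequisites, so it starts at minute 0 and finishes at minute 45.
After its own release at minute 5, lysis can start at minute 5 and finishes at minute 60.
Wash step cannot start until lysis (finishes minute 60); incubation (finishes minute 45). The controlling bound is minute 60, so wash step finishes at 60 + 70 = minute 130.

Working backward from the deadline:
To finish by minute 218, imaging (duration 10) must start no later than minute 208.
Secondary incubation feeds into imaging (must start by minute 208); so secondary incubation must finish by minute 208 and therefore start by minute 187.
Staining has to be done before secondary incubation (must start by minute 187). That means finishing by minute 187, i.e. starting by 187 − 45 = minute 142.
Wash step must finish in time for staining (must start by minute 142); imaging (must start by minute 208). The tightest is minute 142, so wash step must start by 142 − 70 = minute 72.
So wash step can start as early as minute 60 and as late as minute 72, giving 72 − 60 = 12 minutes of slack.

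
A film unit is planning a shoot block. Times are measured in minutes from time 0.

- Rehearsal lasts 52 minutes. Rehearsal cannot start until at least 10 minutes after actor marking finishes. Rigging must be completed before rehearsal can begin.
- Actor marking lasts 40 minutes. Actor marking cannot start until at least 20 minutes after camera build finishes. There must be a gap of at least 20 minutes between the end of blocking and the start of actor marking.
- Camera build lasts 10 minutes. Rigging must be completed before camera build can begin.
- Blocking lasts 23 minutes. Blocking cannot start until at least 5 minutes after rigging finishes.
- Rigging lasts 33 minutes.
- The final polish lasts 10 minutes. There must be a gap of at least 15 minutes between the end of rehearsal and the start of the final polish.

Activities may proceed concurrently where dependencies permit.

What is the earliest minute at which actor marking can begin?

81

Rigging can start immediately at minute 0; it finishes at minute 33.
Blocking cannot begin until rigging (finishes minute 33, plus 5-minute gap → minute 38). It runs from minute 38 to 38 + 23 = minute 61.
Camera build waits on rigging (finishes minute 33), so it starts at minute 33 and finishes at 33 + 10 = minute 43.
Actor marking waits on camera build (finishes minute 43, plus 20-minute gap → minute 63); blocking (finishes minute 61, plus 20-minute gap → minute 81). The latest of these is minute 81, which is the earliest actor marking can start.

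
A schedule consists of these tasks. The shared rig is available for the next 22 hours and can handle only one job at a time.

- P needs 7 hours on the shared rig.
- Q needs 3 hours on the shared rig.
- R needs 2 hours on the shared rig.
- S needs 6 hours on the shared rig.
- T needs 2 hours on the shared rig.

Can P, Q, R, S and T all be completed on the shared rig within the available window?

Running back to back, the jobs need 7 + 3 + 2 + 6 + 2 = 20 hours on the shared rig.
Since 20 ≤ 22, they fit within the window.

Yes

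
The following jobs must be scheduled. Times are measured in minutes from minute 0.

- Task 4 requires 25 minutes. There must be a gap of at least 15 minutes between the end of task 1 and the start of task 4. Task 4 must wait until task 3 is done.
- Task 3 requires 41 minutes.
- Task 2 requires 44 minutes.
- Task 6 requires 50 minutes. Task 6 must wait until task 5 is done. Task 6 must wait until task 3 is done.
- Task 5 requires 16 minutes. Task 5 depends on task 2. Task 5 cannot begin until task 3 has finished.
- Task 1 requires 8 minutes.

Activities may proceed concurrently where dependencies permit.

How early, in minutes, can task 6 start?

60

Task 3 can start immediately at minute 0; it finishes at minute 41.
Task 2 has no prerequisites, so it starts at minute 0 and finishes at minute 44.
For task 5: task 2 (finishes minute 44); task 3 (finishes minute 41). Taking the maximum gives a start of minute 44, and it finishes at 44 + 16 = minute 60.
Task 6 waits on task 5 (finishes minute 60); task 3 (finishes minute 41). The latest of these is minute 60, which is the earliest task 6 can start.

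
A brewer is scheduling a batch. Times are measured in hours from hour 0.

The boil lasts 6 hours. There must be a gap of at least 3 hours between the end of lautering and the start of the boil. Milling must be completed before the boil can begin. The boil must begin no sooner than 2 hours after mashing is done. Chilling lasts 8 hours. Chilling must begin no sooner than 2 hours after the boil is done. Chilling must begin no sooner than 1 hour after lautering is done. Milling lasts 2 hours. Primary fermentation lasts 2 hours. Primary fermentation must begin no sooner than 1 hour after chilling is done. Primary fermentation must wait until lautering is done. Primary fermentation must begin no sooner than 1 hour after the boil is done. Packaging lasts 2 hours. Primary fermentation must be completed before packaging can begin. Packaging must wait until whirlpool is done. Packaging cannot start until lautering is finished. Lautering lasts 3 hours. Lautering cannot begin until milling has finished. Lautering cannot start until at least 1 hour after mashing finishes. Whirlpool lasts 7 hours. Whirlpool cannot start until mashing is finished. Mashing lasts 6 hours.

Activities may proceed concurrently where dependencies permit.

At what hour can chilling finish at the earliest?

29

Nothing blocks mashing, so it runs from hour 0 to hour 6.
Milling can start immediately at hour 0; it finishes at hour 2.
Lautering cannot start until milling (finishes hour 2); mashing (finishes hour 6, plus 1-hour gap → hour 7). The controlling bound is hour 7, so lautering finishes at 7 + 3 = hour 10.
For the boil: lautering (finishes hour 10, plus 3-hour gap → hour 13); milling (finishes hour 2); mashing (finishes hour 6, plus 2-hour gap → hour 8). Taking the maximum gives a start of hour 13, and it finishes at 13 + 6 = hour 19.
Chilling cannot start until the boil (finishes hour 19, plus 2-hour gap → hour 21); lautering (finishes hour 10, plus 1-hour gap → hour 11). The controlling bound is hour 21, so chilling finishes at 21 + 8 = hour 29.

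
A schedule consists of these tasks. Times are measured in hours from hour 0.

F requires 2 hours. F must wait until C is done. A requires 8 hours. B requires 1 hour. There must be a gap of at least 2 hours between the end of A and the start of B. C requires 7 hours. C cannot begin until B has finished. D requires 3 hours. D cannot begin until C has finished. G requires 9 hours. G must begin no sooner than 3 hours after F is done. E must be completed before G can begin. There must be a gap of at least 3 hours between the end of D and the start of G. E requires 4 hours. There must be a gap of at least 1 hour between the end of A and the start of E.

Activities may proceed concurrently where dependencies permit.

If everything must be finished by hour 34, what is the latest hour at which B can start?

11

Nothing follows G; the deadline of hour 34 is its only limit. It must start by 34 − 9 = hour 25.
D must finish before G (must start by hour 25, minus 3-hour gap → hour 22). With a 3-hour duration, D must start by 22 − 3 = hour 19.
F must finish before G (must start by hour 25, minus 3-hour gap → hour 22). With a 2-hour duration, F must start by 22 − 2 = hour 20.
For C: D (must start by hour 19); F (must start by hour 20). The most restrictive is hour 19; with a 7-hour duration, C must start by hour 12.
B has to be done before C (must start by hour 12). That means finishing by hour 12, i.e. starting by 12 − 1 = hour 11.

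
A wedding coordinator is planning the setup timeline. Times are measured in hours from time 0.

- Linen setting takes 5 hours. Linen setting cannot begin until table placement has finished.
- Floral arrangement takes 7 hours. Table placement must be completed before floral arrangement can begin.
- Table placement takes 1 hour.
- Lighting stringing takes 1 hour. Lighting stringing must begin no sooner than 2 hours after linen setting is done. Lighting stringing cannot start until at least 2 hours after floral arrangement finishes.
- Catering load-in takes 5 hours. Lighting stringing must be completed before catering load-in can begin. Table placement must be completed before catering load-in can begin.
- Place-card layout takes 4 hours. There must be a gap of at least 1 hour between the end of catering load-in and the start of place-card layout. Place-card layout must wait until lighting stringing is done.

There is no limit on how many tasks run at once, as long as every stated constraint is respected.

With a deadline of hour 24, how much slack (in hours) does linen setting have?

Table placement can start immediately at hour 0; it finishes at hour 1.
After table placement (finishes hour 1), linen setting can start at hour 1 and finishes at hour 6.

Working backward from the deadline:
Place-card layout must finish by hour 24; it takes 4 hours, so it must start by 24 − 4 = hour 20.
Catering load-in must finish before place-card layout (must start by hour 20, minus 1-hour gap → hour 19). With a 5-hour duration, catering load-in must start by 19 − 5 = hour 14.
Lighting stringing has several dependents: catering load-in (must start by hour 14); place-card layout (must start by hour 20). The earliest of those limits is hour 14, so lighting stringing must start by 14 − 1 = hour 13.
Linen setting has to be done before lighting stringing (must start by hour 13, minus 2-hour gap → hour 11). That means finishing by hour 11, i.e. starting by 11 − 5 = hour 6.
So linen setting can start as early as hour 1 and as late as hour 6, giving 6 − 1 = 5 hours of slack.

5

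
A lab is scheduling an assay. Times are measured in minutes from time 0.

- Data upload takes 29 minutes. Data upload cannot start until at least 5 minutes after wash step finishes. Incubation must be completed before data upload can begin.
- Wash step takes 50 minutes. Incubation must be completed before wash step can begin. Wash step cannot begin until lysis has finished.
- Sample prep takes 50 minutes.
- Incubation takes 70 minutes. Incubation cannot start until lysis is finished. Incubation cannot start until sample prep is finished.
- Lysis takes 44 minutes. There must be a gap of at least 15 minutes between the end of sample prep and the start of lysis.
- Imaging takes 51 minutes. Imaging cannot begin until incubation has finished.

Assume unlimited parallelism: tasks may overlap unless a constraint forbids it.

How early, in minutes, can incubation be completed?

179

Sample prep can start immediately at minute 0; it finishes at minute 50.
After sample prep (finishes minute 50, plus 15-minute gap → minute 65), lysis can start at minute 65 and finishes at minute 109.
For incubation: lysis (finishes minute 109); sample prep (finishes minute 50). Taking the maximum gives a start of minute 109, and it finishes at 109 + 70 = minute 179.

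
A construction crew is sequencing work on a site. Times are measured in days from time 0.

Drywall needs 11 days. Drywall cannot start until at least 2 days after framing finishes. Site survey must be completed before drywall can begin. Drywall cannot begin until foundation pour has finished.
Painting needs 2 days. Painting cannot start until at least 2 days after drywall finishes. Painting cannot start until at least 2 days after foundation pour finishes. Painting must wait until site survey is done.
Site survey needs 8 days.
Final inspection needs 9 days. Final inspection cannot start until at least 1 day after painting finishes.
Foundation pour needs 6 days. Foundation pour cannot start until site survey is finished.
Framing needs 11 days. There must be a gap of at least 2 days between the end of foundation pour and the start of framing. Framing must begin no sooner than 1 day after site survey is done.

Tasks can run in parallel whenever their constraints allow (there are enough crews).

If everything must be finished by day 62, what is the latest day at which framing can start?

24

Final inspection must finish by day 62; it takes 9 days, so it must start by 62 − 9 = day 53.
Since final inspection (must start by day 53, minus 1-day gap → day 52) depends on it, painting must finish by day 52. Backing off its 2-day duration gives a latest start of day 50.
Drywall feeds into painting (must start by day 50, minus 2-day gap → day 48); so drywall must finish by day 48 and therefore start by day 37.
Framing must finish before drywall (must start by day 37, minus 2-day gap → day 35). With an 11-day duration, framing must start by 35 − 11 = day 24.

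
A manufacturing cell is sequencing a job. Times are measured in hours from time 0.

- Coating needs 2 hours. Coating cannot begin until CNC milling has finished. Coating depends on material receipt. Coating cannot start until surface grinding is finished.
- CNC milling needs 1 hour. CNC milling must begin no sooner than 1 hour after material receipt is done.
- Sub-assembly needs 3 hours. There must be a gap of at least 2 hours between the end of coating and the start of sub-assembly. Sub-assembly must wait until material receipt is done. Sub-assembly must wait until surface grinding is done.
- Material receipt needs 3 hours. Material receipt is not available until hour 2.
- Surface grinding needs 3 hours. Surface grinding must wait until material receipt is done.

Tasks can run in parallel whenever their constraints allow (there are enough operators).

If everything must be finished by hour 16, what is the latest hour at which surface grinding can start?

Nothing follows sub-assembly; the deadline of hour 16 is its only limit. It must start by 16 − 3 = hour 13.
Since sub-assembly (must start by hour 13, minus 2-hour gap → hour 11) depends on it, coating must finish by hour 11. Backing off its 2-hour duration gives a latest start of hour 9.
For surface grinding: coating (must start by hour 9); sub-assembly (must start by hour 13). The most restrictive is hour 9; with a 3-hour duration, surface grinding must start by hour 6.

6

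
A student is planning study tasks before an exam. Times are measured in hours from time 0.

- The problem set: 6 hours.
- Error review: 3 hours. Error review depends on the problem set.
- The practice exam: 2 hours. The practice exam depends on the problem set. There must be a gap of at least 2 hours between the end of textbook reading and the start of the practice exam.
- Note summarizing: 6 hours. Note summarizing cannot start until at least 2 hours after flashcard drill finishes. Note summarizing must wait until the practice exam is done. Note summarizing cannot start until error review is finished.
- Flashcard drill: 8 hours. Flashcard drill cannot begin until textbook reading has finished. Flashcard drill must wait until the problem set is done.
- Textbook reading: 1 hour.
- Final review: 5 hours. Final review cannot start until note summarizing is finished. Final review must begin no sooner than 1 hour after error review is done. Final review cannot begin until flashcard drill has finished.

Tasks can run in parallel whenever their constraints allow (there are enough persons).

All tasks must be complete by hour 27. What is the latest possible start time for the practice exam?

14

Final review must finish by hour 27; it takes 5 hours, so it must start by 27 − 5 = hour 22.
Note summarizing must finish before final review (must start by hour 22). With a 6-hour duration, note summarizing must start by 22 − 6 = hour 16.
The practice exam has to be done before note summarizing (must start by hour 16). That means finishing by hour 16, i.e. starting by 16 − 2 = hour 14.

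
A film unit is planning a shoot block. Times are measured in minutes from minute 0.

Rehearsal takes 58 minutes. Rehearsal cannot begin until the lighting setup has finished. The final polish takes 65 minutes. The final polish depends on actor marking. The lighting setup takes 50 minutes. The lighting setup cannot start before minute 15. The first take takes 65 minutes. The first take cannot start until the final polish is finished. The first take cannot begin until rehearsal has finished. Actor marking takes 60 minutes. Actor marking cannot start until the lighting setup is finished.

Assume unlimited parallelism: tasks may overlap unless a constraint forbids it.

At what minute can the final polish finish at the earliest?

After its own release at minute 15, the lighting setup can start at minute 15 and finishes at minute 65.
Actor marking cannot begin until the lighting setup (finishes minute 65). It runs from minute 65 to 65 + 60 = minute 125.
The final polish cannot begin until actor marking (finishes minute 125). It runs from minute 125 to 125 + 65 = minute 190.

190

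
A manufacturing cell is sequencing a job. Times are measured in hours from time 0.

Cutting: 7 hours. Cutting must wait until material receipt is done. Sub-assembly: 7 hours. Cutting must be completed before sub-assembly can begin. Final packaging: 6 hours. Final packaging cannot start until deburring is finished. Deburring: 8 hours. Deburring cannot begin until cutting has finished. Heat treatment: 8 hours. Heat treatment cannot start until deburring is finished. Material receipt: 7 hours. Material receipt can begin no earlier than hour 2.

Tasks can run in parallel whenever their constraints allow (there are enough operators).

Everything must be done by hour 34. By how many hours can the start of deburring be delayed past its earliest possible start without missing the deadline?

Material receipt cannot begin until its own release at hour 2. It runs from hour 2 to 2 + 7 = hour 9.
After material receipt (finishes hour 9), cutting can start at hour 9 and finishes at hour 16.
Deburring cannot begin until cutting (finishes hour 16). It runs from hour 16 to 16 + 8 = hour 24.

Working backward from the deadline:
To finish by hour 34, heat treatment (duration 8) must start no later than hour 26.
Final packaging has no dependents, so it just needs to finish by hour 34. Starting by 34 − 6 = hour 28 achieves that.
Deburring must finish in time for heat treatment (must start by hour 26); final packaging (must start by hour 28). The tightest is hour 26, so deburring must start by 26 − 8 = hour 18.
So deburring can start as early as hour 16 and as late as hour 18, giving 18 − 16 = 2 hours of slack.

2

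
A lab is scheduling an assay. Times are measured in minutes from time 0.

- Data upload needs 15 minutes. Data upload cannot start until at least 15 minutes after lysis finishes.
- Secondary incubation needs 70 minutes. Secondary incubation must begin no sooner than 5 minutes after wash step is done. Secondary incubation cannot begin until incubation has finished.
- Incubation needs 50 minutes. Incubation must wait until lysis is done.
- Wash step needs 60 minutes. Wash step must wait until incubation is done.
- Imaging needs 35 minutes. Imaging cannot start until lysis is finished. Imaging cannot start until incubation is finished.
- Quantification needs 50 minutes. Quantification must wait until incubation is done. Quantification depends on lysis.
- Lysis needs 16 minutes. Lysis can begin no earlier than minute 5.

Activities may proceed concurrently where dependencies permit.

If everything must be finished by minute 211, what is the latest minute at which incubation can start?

Secondary incubation has no dependents, so it just needs to finish by minute 211. Starting by 211 − 70 = minute 141 achieves that.
Wash step must finish before secondary incubation (must start by minute 141, minus 5-minute gap → minute 136). With a 60-minute duration, wash step must start by 136 − 60 = minute 76.
Nothing follows imaging; the deadline of minute 211 is its only limit. It must start by 211 − 35 = minute 176.
Quantification has no dependents, so it just needs to finish by minute 211. Starting by 211 − 50 = minute 161 achieves that.
Incubation feeds wash step (must start by minute 76); secondary incubation (must start by minute 141); imaging (must start by minute 176); quantification (must start by minute 161). Taking the minimum, incubation must finish by minute 76 and start by 76 − 50 = minute 26.

26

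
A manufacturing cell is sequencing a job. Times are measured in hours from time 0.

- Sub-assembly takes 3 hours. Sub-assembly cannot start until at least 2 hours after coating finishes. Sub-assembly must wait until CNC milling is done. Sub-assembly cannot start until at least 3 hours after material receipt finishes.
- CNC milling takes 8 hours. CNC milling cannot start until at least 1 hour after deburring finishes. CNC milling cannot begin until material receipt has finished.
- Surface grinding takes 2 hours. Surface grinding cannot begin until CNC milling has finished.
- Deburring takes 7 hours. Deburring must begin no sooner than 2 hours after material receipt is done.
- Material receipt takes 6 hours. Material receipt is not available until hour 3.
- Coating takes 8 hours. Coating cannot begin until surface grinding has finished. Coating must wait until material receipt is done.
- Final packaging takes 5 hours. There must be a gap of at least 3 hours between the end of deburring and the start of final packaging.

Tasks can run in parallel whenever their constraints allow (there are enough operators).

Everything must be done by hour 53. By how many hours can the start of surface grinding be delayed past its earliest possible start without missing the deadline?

After its own release at hour 3, material receipt can start at hour 3 and finishes at hour 9.
After material receipt (finishes hour 9, plus 2-hour gap → hour 11), deburring can start at hour 11 and finishes at hour 18.
CNC milling needs all of deburring (finishes hour 18, plus 1-hour gap → hour 19); material receipt (finishes hour 9). That puts its earliest start at hour 19; it finishes at 19 + 8 = hour 27.
Surface grinding waits on CNC milling (finishes hour 27), so it starts at hour 27 and finishes at 27 + 2 = hour 29.

Working backward from the deadline:
Sub-assembly has no dependents, so it just needs to finish by hour 53. Starting by 53 − 3 = hour 50 achieves that.
Coating feeds into sub-assembly (must start by hour 50, minus 2-hour gap → hour 48); so coating must finish by hour 48 and therefore start by hour 40.
Since coating (must start by hour 40) depends on it, surface grinding must finish by hour 40. Backing off its 2-hour duration gives a latest start of hour 38.
So surface grinding can start as early as hour 27 and as late as hour 38, giving 38 − 27 = 11 hours of slack.

11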